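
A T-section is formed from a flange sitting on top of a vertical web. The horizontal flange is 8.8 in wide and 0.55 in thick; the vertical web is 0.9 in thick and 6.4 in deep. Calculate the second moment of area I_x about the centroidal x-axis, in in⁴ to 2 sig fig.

I_x ≈ 52 in⁴

Break the section into simple shapes (no overlaps), measuring from the bottom-left corner of the bounding box.
Flange: 8.8 × 0.55, A = 4.84 in², y = 6.675 in, Ī = 0.122 in⁴.
Web: 0.9 × 6.4, A = 5.76 in², y = 3.2 in, Ī = 19.66 in⁴.
Centroid: ȳ = ΣA·y / ΣA = 4.787 in.
Transfer each piece to the centroidal x-axis using Ī + A·d² with d = y − 4.787:
  flange: d = 1.888 in → contributes +17.38 in⁴
  web: d = -1.587 in → contributes +34.16 in⁴
Total I = 51.54 in⁴.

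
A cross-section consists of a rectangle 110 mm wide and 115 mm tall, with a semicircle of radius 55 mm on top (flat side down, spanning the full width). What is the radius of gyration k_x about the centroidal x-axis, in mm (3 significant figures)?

k_x ≈ 46.4 mm

Treat the section as a set of non-overlapping primitives; coordinates are from the bounding-box lower-left.
Rectangular body: 110 × 115, A = 12 650 mm², y = 57.5 mm, Ī = 13 941 354 mm⁴.
Semicircular cap: semicircle r = 55, A = 4751.7 mm², y = 138.34 mm, Ī = 1 004 345 mm⁴.
Centroid: ȳ = ΣA·y / ΣA = 79.575 mm.
Transfer each piece to the centroidal x-axis using Ī + A·d² with d = y − 79.575:
  rectangular body: d = -22.075 mm → contributes +20 105 624 mm⁴
  semicircular cap: d = 58.768 mm → contributes +17 415 037 mm⁴
Total I = 37 520 660 mm⁴.
Radius of gyration: k = √(I/A) = √(37 520 660 / 17 402) = 46.434 mm.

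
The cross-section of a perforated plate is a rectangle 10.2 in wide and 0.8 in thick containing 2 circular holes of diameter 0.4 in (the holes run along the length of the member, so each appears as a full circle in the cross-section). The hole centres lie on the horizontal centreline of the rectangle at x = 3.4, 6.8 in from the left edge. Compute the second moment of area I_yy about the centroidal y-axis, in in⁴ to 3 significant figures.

I_yy ≈ 70.0 in⁴

Split into non-overlapping primitives; take the origin at the lower-left of the bounding box.
Plate: 10.2 × 0.8, A = 8.16 in², x = 5.1 in, Ī = 70.747 in⁴.
Hole 1 (subtracted): ⌀0.4, A = 0.12566 in², x = 3.4 in, Ī = 0.0012566 in⁴.
Hole 2 (subtracted): ⌀0.4, A = 0.12566 in², x = 6.8 in, Ī = 0.0012566 in⁴.
By symmetry the centroid is at mid-width, x̄ = 5.1 in.
Transfer each piece to the centroidal y-axis using Ī + A·d² with d = x − 5.1:
  plate: d = 0 in → contributes +70.747 in⁴
  hole 1: d = -1.7 in → contributes −0.36442 in⁴
  hole 2: d = 1.7 in → contributes −0.36442 in⁴
Total I = 70.018 in⁴.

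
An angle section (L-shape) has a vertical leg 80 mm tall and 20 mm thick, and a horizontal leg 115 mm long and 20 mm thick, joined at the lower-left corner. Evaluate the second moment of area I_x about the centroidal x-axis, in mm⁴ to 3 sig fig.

Treat the section as a set of non-overlapping primitives; coordinates are from the bounding-box lower-left.
Vertical leg: 20 × 80, A = 1 600 mm², y = 40 mm, Ī = 853 333 mm⁴.
Horizontal leg (remainder): 95 × 20, A = 1 900 mm², y = 10 mm, Ī = 63 333 mm⁴.
Centroid: ȳ = ΣA·y / ΣA = 23.714 mm.
Transfer each piece to the centroidal x-axis using Ī + A·d² with d = y − 23.714:
  vertical leg: d = 16.286 mm → contributes +1 277 693 mm⁴
  horizontal leg (remainder): d = -13.714 mm → contributes +420 688 mm⁴
Total I = 1 698 381 mm⁴.

I_x ≈ 1.70 × 10⁶ mm⁴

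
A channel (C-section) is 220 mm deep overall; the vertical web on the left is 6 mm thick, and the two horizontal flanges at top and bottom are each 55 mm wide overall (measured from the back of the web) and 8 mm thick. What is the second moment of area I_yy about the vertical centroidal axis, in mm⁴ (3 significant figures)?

Split into non-overlapping primitives; take the origin at the lower-left of the bounding box.
Web: 6 × 220, A = 1 320 mm², x = 3 mm, Ī = 3 960 mm⁴.
Top flange (beyond web): 49 × 8, A = 392 mm², x = 30.5 mm, Ī = 78 433 mm⁴.
Bottom flange (beyond web): 49 × 8, A = 392 mm², x = 30.5 mm, Ī = 78 433 mm⁴.
Centroid: x̄ = ΣA·x / ΣA = 13.247 mm.
Transfer each piece to the vertical centroidal axis using Ī + A·d² with d = x − 13.247:
  web: d = -10.247 mm → contributes +142 565 mm⁴
  top flange (beyond web): d = 17.253 mm → contributes +195 116 mm⁴
  bottom flange (beyond web): d = 17.253 mm → contributes +195 116 mm⁴
Total I = 532 797 mm⁴.

I_yy ≈ 5.33 × 10⁵ mm⁴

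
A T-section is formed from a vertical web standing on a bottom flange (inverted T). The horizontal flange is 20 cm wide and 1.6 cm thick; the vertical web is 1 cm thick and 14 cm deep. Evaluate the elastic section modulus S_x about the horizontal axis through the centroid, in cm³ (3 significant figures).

Decompose the section into non-overlapping parts with the origin at the bottom-left of its bounding rectangle.
Flange: 20 × 1.6, A = 32 cm², y = 0.8 cm, Ī = 6.8267 cm⁴.
Web: 1 × 14, A = 14 cm², y = 8.6 cm, Ī = 228.67 cm⁴.
Centroid: ȳ = ΣA·y / ΣA = 3.1739 cm.
Transfer each piece to the horizontal axis through the centroid using Ī + A·d² with d = y − 3.1739:
  flange: d = -2.3739 cm → contributes +187.16 cm⁴
  web: d = 5.4261 cm → contributes +640.86 cm⁴
Total I = 828.02 cm⁴.
Extreme fibre distance c = 12.426 cm; S = I/c = 66.636 cm³.

S_x ≈ 66.6 cm³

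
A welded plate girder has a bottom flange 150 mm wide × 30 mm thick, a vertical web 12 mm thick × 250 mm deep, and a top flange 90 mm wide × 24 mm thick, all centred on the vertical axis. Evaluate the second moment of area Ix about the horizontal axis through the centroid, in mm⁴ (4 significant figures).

Break the section into simple shapes (no overlaps), measuring from the bottom-left corner of the bounding box.
Bottom plate: 150 × 30, A = 4 500 mm², y = 15 mm, Ī = 337 500 mm⁴.
Web plate: 12 × 250, A = 3 000 mm², y = 155 mm, Ī = 15 625 000 mm⁴.
Top plate: 90 × 24, A = 2 160 mm², y = 292 mm, Ī = 103 680 mm⁴.
Centroid: ȳ = ΣA·y / ΣA = 120.416 mm.
Transfer each piece to the horizontal axis through the centroid using Ī + A·d² with d = y − 120.416:
  bottom plate: d = -105.416 mm → contributes +50 344 040 mm⁴
  web plate: d = 34.5839 mm → contributes +19 213 128 mm⁴
  top plate: d = 171.584 mm → contributes +63 696 279 mm⁴
Total I = 133 253 447 mm⁴.

Ix ≈ 1.333 × 10⁸ mm⁴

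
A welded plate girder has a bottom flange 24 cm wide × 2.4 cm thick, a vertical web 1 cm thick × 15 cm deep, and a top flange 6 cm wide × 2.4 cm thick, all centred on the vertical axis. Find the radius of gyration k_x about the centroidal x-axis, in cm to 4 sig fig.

Break the section into simple shapes (no overlaps), measuring from the bottom-left corner of the bounding box.
Bottom plate: 24 × 2.4, A = 57.6 cm², y = 1.2 cm, Ī = 27.648 cm⁴.
Web plate: 1 × 15, A = 15 cm², y = 9.9 cm, Ī = 281.25 cm⁴.
Top plate: 6 × 2.4, A = 14.4 cm², y = 18.6 cm, Ī = 6.912 cm⁴.
Centroid: ȳ = ΣA·y / ΣA = 5.58 cm.
Transfer each piece to the centroidal x-axis using Ī + A·d² with d = y − 5.58:
  bottom plate: d = -4.38 cm → contributes +1132.67 cm⁴
  web plate: d = 4.32 cm → contributes +561.186 cm⁴
  top plate: d = 13.02 cm → contributes +2448.01 cm⁴
Total I = 4141.86 cm⁴.
Radius of gyration: k = √(I/A) = √(4141.86 / 87) = 6.89983 cm.

k_x ≈ 6.900 cm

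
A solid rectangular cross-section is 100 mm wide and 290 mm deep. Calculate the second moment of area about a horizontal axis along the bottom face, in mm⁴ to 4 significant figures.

The section: 100 × 290, A = 29 000 mm², y = 145 mm, Ī = 203 241 667 mm⁴.
Transfer it to a horizontal axis along the bottom face using Ī + A·d² with d = y − 0:
  the section: d = 145 mm → contributes +812 966 667 mm⁴
Total I = 812 966 667 mm⁴.

I_base ≈ 8.130 × 10⁸ mm⁴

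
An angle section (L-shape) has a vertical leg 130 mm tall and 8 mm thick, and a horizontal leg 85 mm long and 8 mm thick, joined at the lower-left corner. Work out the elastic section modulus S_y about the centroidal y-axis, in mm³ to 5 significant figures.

Treat the section as a set of non-overlapping primitives; coordinates are from the bounding-box lower-left.
Vertical leg: 8 × 130, A = 1 040 mm², x = 4 mm, Ī = 5546.667 mm⁴.
Horizontal leg (remainder): 77 × 8, A = 616 mm², x = 46.5 mm, Ī = 304355.3 mm⁴.
Centroid: x̄ = ΣA·x / ΣA = 19.80918 mm.
Transfer each piece to the centroidal y-axis using Ī + A·d² with d = x − 19.80918:
  vertical leg: d = -15.80918 mm → contributes +265 474 mm⁴
  horizontal leg (remainder): d = 26.69082 mm → contributes +743193.7 mm⁴
Total I = 1 008 668 mm⁴.
Extreme fibre distance c = 65.19082 mm; S = I/c = 15472.54 mm³.

S_y ≈ 1.5473 × 10⁴ mm³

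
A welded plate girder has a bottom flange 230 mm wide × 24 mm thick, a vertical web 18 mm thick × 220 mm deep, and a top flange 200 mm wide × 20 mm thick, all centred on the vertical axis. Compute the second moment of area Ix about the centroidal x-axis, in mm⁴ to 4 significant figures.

Break the section into simple shapes (no overlaps), measuring from the bottom-left corner of the bounding box.
Bottom plate: 230 × 24, A = 5 520 mm², y = 12 mm, Ī = 264 960 mm⁴.
Web plate: 18 × 220, A = 3 960 mm², y = 134 mm, Ī = 15 972 000 mm⁴.
Top plate: 200 × 20, A = 4 000 mm², y = 254 mm, Ī = 133 333 mm⁴.
Centroid: ȳ = ΣA·y / ΣA = 119.65 mm.
Transfer each piece to the centroidal x-axis using Ī + A·d² with d = y − 119.65:
  bottom plate: d = -107.65 mm → contributes +64 233 428 mm⁴
  web plate: d = 14.3501 mm → contributes +16 787 470 mm⁴
  top plate: d = 134.35 mm → contributes +72 333 183 mm⁴
Total I = 153 354 081 mm⁴.

Ix ≈ 1.534 × 10⁸ mm⁴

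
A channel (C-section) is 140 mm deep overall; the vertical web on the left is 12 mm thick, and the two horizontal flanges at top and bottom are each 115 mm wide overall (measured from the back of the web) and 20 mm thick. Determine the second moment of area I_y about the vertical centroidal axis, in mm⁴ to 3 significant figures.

I_y ≈ 7.61 × 10⁶ mm⁴

Decompose the section into non-overlapping parts with the origin at the bottom-left of its bounding rectangle.
Web: 12 × 140, A = 1 680 mm², x = 6 mm, Ī = 20 160 mm⁴.
Top flange (beyond web): 103 × 20, A = 2 060 mm², x = 63.5 mm, Ī = 1 821 212 mm⁴.
Bottom flange (beyond web): 103 × 20, A = 2 060 mm², x = 63.5 mm, Ī = 1 821 212 mm⁴.
Centroid: x̄ = ΣA·x / ΣA = 46.845 mm.
Transfer each piece to the vertical centroidal axis using Ī + A·d² with d = x − 46.845:
  web: d = -40.845 mm → contributes +2 822 904 mm⁴
  top flange (beyond web): d = 16.655 mm → contributes +2 392 645 mm⁴
  bottom flange (beyond web): d = 16.655 mm → contributes +2 392 645 mm⁴
Total I = 7 608 194 mm⁴.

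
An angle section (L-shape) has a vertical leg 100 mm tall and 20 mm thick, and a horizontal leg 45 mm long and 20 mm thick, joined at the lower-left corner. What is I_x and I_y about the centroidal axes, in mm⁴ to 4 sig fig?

I_x ≈ 2.323 × 10⁶ mm⁴, I_y ≈ 2.952 × 10⁵ mm⁴

Treat the section as a set of non-overlapping primitives; coordinates are from the bounding-box lower-left.
Vertical leg: 20 × 100, A = 2 000 mm², y = 50 mm, Ī = 1 666 667 mm⁴.
Horizontal leg (remainder): 25 × 20, A = 500 mm², y = 10 mm, Ī = 16666.7 mm⁴.
Centroid: ȳ = ΣA·y / ΣA = 42 mm.
Transfer each piece to the centroidal x-axis using Ī + A·d² with d = y − 42:
  vertical leg: d = 8 mm → contributes +1 794 667 mm⁴
  horizontal leg (remainder): d = -32 mm → contributes +528 667 mm⁴
Total I = 2 323 333 mm⁴.
For the y-axis: x̄ = 14.5 mm.
Repeating about the centroidal y-axis gives I_y = 295 208 mm⁴.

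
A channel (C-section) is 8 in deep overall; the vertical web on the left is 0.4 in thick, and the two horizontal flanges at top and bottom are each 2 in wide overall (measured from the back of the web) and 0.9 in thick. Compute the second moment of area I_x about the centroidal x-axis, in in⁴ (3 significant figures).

I_x ≈ 53.6 in⁴

Decompose the section into non-overlapping parts with the origin at the bottom-left of its bounding rectangle.
Web: 0.4 × 8, A = 3.2 in², y = 4 in, Ī = 17.067 in⁴.
Top flange (beyond web): 1.6 × 0.9, A = 1.44 in², y = 7.55 in, Ī = 0.0972 in⁴.
Bottom flange (beyond web): 1.6 × 0.9, A = 1.44 in², y = 0.45 in, Ī = 0.0972 in⁴.
By symmetry the centroid is at mid-height, ȳ = 4 in.
Transfer each piece to the centroidal x-axis using Ī + A·d² with d = y − 4:
  web: d = 0 in → contributes +17.067 in⁴
  top flange (beyond web): d = 3.55 in → contributes +18.245 in⁴
  bottom flange (beyond web): d = -3.55 in → contributes +18.245 in⁴
Total I = 53.556 in⁴.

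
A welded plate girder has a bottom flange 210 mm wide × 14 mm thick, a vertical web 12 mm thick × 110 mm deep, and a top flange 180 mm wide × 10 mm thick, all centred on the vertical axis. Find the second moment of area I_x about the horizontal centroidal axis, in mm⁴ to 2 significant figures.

Decompose the section into non-overlapping parts with the origin at the bottom-left of its bounding rectangle.
Bottom plate: 210 × 14, A = 2 940 mm², y = 7 mm, Ī = 48 020 mm⁴.
Web plate: 12 × 110, A = 1 320 mm², y = 69 mm, Ī = 1 331 000 mm⁴.
Top plate: 180 × 10, A = 1 800 mm², y = 129 mm, Ī = 15 000 mm⁴.
Centroid: ȳ = ΣA·y / ΣA = 56.74 mm.
Transfer each piece to the horizontal centroidal axis using Ī + A·d² with d = y − 56.74:
  bottom plate: d = -49.74 mm → contributes +7 322 532 mm⁴
  web plate: d = 12.26 mm → contributes +1 529 323 mm⁴
  top plate: d = 72.26 mm → contributes +9 413 044 mm⁴
Total I = 18 264 898 mm⁴.

I_x ≈ 1.8 × 10⁷ mm⁴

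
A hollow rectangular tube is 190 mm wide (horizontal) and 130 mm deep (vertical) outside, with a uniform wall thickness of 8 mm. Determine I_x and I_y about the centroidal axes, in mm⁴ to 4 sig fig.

I_x ≈ 1.330 × 10⁷ mm⁴, I_y ≈ 2.426 × 10⁷ mm⁴

Treat the section as a set of non-overlapping primitives; coordinates are from the bounding-box lower-left.
Outer rectangle: 190 × 130, A = 24 700 mm², y = 65 mm, Ī = 34 785 833 mm⁴.
Inner void (subtracted): 174 × 114, A = 19 836 mm², y = 65 mm, Ī = 21 482 388 mm⁴.
By symmetry the centroid is at mid-height, ȳ = 65 mm.
All pieces are centred on the centroidal x-axis, so I = ΣĪ (holes subtracted) = 13 303 445 mm⁴.
Repeating about the centroidal y-axis gives I_y = 24 259 605 mm⁴.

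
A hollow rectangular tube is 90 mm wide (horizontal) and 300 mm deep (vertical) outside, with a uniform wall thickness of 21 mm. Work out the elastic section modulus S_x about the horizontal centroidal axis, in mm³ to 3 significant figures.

S_x ≈ 8.92 × 10⁵ mm³

Break the section into simple shapes (no overlaps), measuring from the bottom-left corner of the bounding box.
Outer rectangle: 90 × 300, A = 27 000 mm², y = 150 mm, Ī = 202 500 000 mm⁴.
Inner void (subtracted): 48 × 258, A = 12 384 mm², y = 150 mm, Ī = 68 694 048 mm⁴.
By symmetry the centroid is at mid-height, ȳ = 150 mm.
All pieces are centred on the horizontal centroidal axis, so I = ΣĪ (holes subtracted) = 133 805 952 mm⁴.
Extreme fibre distance c = 150 mm; S = I/c = 892 040 mm³.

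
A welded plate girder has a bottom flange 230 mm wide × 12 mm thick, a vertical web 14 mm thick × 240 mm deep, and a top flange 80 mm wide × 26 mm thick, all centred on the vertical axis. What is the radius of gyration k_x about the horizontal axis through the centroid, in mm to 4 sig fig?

k_x ≈ 108.4 mm

Decompose the section into non-overlapping parts with the origin at the bottom-left of its bounding rectangle.
Bottom plate: 230 × 12, A = 2 760 mm², y = 6 mm, Ī = 33 120 mm⁴.
Web plate: 14 × 240, A = 3 360 mm², y = 132 mm, Ī = 16 128 000 mm⁴.
Top plate: 80 × 26, A = 2 080 mm², y = 265 mm, Ī = 117 173 mm⁴.
Centroid: ȳ = ΣA·y / ΣA = 123.327 mm.
Transfer each piece to the horizontal axis through the centroid using Ī + A·d² with d = y − 123.327:
  bottom plate: d = -117.327 mm → contributes +38 026 134 mm⁴
  web plate: d = 8.67317 mm → contributes +16 380 752 mm⁴
  top plate: d = 141.673 mm → contributes +41 865 451 mm⁴
Total I = 96 272 337 mm⁴.
Radius of gyration: k = √(I/A) = √(96 272 337 / 8 200) = 108.354 mm.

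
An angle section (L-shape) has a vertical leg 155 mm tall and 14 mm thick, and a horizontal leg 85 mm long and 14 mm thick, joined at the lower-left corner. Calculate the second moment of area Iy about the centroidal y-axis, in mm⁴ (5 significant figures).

Split into non-overlapping primitives; take the origin at the lower-left of the bounding box.
Vertical leg: 14 × 155, A = 2 170 mm², x = 7 mm, Ī = 35443.33 mm⁴.
Horizontal leg (remainder): 71 × 14, A = 994 mm², x = 49.5 mm, Ī = 417562.8 mm⁴.
Centroid: x̄ = ΣA·x / ΣA = 20.35177 mm.
Transfer each piece to the centroidal y-axis using Ī + A·d² with d = x − 20.35177:
  vertical leg: d = -13.35177 mm → contributes +422288.7 mm⁴
  horizontal leg (remainder): d = 29.14823 mm → contributes +1 262 084 mm⁴
Total I = 1 684 373 mm⁴.

Iy ≈ 1.6844 × 10⁶ mm⁴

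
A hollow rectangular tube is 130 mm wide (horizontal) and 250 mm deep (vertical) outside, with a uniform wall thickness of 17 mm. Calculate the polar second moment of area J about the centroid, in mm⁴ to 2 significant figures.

J ≈ 1.2 × 10⁸ mm⁴

Treat the section as a set of non-overlapping primitives; coordinates are from the bounding-box lower-left.
Outer rectangle: 130 × 250, A = 32 500 mm², y = 125 mm, Ī = 169 270 833 mm⁴.
Inner void (subtracted): 96 × 216, A = 20 736 mm², y = 125 mm, Ī = 80 621 568 mm⁴.
By symmetry the centroid is at mid-height, ȳ = 125 mm.
All pieces are centred on the centroidal x-axis, so I = ΣĪ (holes subtracted) = 88 649 265 mm⁴.
Repeating about the centroidal y-axis gives I_y = 29 845 585 mm⁴.
Polar second moment: J = I_x + I_y = 118 494 851 mm⁴.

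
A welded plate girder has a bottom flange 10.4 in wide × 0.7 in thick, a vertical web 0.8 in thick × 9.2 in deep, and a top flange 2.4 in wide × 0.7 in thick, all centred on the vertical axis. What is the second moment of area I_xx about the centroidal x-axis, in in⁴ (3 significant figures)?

I_xx ≈ 225 in⁴

Decompose the section into non-overlapping parts with the origin at the bottom-left of its bounding rectangle.
Bottom plate: 10.4 × 0.7, A = 7.28 in², y = 0.35 in, Ī = 0.29727 in⁴.
Web plate: 0.8 × 9.2, A = 7.36 in², y = 5.3 in, Ī = 51.913 in⁴.
Top plate: 2.4 × 0.7, A = 1.68 in², y = 10.25 in, Ī = 0.0686 in⁴.
Centroid: ȳ = ΣA·y / ΣA = 3.6015 in.
Transfer each piece to the centroidal x-axis using Ī + A·d² with d = y − 3.6015:
  bottom plate: d = -3.2515 in → contributes +77.262 in⁴
  web plate: d = 1.6985 in → contributes +73.146 in⁴
  top plate: d = 6.6485 in → contributes +74.33 in⁴
Total I = 224.74 in⁴.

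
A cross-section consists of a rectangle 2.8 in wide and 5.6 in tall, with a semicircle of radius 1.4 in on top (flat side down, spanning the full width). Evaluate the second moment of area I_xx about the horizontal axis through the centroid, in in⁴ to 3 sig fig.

Split into non-overlapping primitives; take the origin at the lower-left of the bounding box.
Rectangular body: 2.8 × 5.6, A = 15.68 in², y = 2.8 in, Ī = 40.977 in⁴.
Semicircular cap: semicircle r = 1.4, A = 3.0788 in², y = 6.1942 in, Ī = 0.42164 in⁴.
Centroid: ȳ = ΣA·y / ΣA = 3.3571 in.
Transfer each piece to the horizontal axis through the centroid using Ī + A·d² with d = y − 3.3571:
  rectangular body: d = -0.55707 in → contributes +45.843 in⁴
  semicircular cap: d = 2.8371 in → contributes +25.203 in⁴
Total I = 71.046 in⁴.

I_xx ≈ 71.0 in⁴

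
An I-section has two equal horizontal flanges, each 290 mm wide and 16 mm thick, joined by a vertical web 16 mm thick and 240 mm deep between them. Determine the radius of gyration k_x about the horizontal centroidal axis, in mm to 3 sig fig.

k_x ≈ 114 mm

Break the section into simple shapes (no overlaps), measuring from the bottom-left corner of the bounding box.
Bottom flange: 290 × 16, A = 4 640 mm², y = 8 mm, Ī = 98 987 mm⁴.
Web: 16 × 240, A = 3 840 mm², y = 136 mm, Ī = 18 432 000 mm⁴.
Top flange: 290 × 16, A = 4 640 mm², y = 264 mm, Ī = 98 987 mm⁴.
By symmetry the centroid is at mid-height, ȳ = 136 mm.
Transfer each piece to the horizontal centroidal axis using Ī + A·d² with d = y − 136:
  bottom flange: d = -128 mm → contributes +76 120 747 mm⁴
  web: d = 0 mm → contributes +18 432 000 mm⁴
  top flange: d = 128 mm → contributes +76 120 747 mm⁴
Total I = 170 673 493 mm⁴.
Radius of gyration: k = √(I/A) = √(170 673 493 / 13 120) = 114.06 mm.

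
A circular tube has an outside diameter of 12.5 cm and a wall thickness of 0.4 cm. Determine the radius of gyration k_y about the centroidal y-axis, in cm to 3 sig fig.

k_y ≈ 4.28 cm

Decompose the section into non-overlapping parts with the origin at the bottom-left of its bounding rectangle.
Outer circle: ⌀12.5, A = 122.72 cm², x = 6.25 cm, Ī = 1198.4 cm⁴.
Bore (subtracted): ⌀11.7, A = 107.51 cm², x = 6.25 cm, Ī = 919.84 cm⁴.
By symmetry the centroid is at mid-width, x̄ = 6.25 cm.
All pieces are centred on the centroidal y-axis, so I = ΣĪ (holes subtracted) = 278.58 cm⁴.
Radius of gyration: k = √(I/A) = √(278.58 / 15.205) = 4.2803 cm.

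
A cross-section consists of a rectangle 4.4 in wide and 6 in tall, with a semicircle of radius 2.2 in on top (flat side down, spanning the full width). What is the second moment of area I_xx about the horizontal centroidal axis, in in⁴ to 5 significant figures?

I_xx ≈ 173.11 in⁴

Break the section into simple shapes (no overlaps), measuring from the bottom-left corner of the bounding box.
Rectangular body: 4.4 × 6, A = 26.4 in², y = 3 in, Ī = 79.2 in⁴.
Semicircular cap: semicircle r = 2.2, A = 7.602654 in², y = 6.933709 in, Ī = 2.571123 in⁴.
Centroid: ȳ = ΣA·y / ΣA = 3.879538 in.
Transfer each piece to the horizontal centroidal axis using Ī + A·d² with d = y − 3.879538:
  rectangular body: d = -0.8795381 in → contributes +99.6227 in⁴
  semicircular cap: d = 3.054171 in → contributes +73.48838 in⁴
Total I = 173.1111 in⁴.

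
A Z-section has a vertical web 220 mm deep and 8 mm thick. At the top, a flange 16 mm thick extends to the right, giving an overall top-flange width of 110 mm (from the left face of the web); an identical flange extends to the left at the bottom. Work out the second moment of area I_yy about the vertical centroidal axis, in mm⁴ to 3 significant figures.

Treat the section as a set of non-overlapping primitives; coordinates are from the bounding-box lower-left.
Web: 8 × 220, A = 1 760 mm², x = 106 mm, Ī = 9386.7 mm⁴.
Top flange (beyond web): 102 × 16, A = 1 632 mm², x = 161 mm, Ī = 1 414 944 mm⁴.
Bottom flange (beyond web): 102 × 16, A = 1 632 mm², x = 51 mm, Ī = 1 414 944 mm⁴.
Centroid: x̄ = ΣA·x / ΣA = 106 mm.
Transfer each piece to the vertical centroidal axis using Ī + A·d² with d = x − 106:
  web: d = 0 mm → contributes +9386.7 mm⁴
  top flange (beyond web): d = 55 mm → contributes +6 351 744 mm⁴
  bottom flange (beyond web): d = -55 mm → contributes +6 351 744 mm⁴
Total I = 12 712 875 mm⁴.

I_yy ≈ 1.27 × 10⁷ mm⁴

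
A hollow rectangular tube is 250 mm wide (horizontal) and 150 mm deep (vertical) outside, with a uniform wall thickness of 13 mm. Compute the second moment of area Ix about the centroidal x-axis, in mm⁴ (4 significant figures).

Decompose the section into non-overlapping parts with the origin at the bottom-left of its bounding rectangle.
Outer rectangle: 250 × 150, A = 37 500 mm², y = 75 mm, Ī = 70 312 500 mm⁴.
Inner void (subtracted): 224 × 124, A = 27 776 mm², y = 75 mm, Ī = 35 590 315 mm⁴.
By symmetry the centroid is at mid-height, ȳ = 75 mm.
All pieces are centred on the centroidal x-axis, so I = ΣĪ (holes subtracted) = 34 722 185 mm⁴.

Ix ≈ 3.472 × 10⁷ mm⁴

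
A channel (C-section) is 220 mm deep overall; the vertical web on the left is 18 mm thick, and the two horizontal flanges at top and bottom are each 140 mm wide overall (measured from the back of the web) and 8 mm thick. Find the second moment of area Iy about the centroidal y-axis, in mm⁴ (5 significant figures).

Split into non-overlapping primitives; take the origin at the lower-left of the bounding box.
Web: 18 × 220, A = 3 960 mm², x = 9 mm, Ī = 106 920 mm⁴.
Top flange (beyond web): 122 × 8, A = 976 mm², x = 79 mm, Ī = 1 210 565 mm⁴.
Bottom flange (beyond web): 122 × 8, A = 976 mm², x = 79 mm, Ī = 1 210 565 mm⁴.
Centroid: x̄ = ΣA·x / ΣA = 32.11231 mm.
Transfer each piece to the centroidal y-axis using Ī + A·d² with d = x − 32.11231:
  web: d = -23.11231 mm → contributes +2 222 269 mm⁴
  top flange (beyond web): d = 46.88769 mm → contributes +3 356 258 mm⁴
  bottom flange (beyond web): d = 46.88769 mm → contributes +3 356 258 mm⁴
Total I = 8 934 784 mm⁴.

Iy ≈ 8.9348 × 10⁶ mm⁴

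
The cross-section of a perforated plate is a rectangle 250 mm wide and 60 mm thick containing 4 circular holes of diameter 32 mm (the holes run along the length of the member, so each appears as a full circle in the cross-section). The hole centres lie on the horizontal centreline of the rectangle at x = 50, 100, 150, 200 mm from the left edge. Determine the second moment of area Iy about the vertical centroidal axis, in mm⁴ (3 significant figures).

Treat the section as a set of non-overlapping primitives; coordinates are from the bounding-box lower-left.
Plate: 250 × 60, A = 15 000 mm², x = 125 mm, Ī = 78 125 000 mm⁴.
Hole 1 (subtracted): ⌀32, A = 804.25 mm², x = 50 mm, Ī = 51 472 mm⁴.
Hole 2 (subtracted): ⌀32, A = 804.25 mm², x = 100 mm, Ī = 51 472 mm⁴.
Hole 3 (subtracted): ⌀32, A = 804.25 mm², x = 150 mm, Ī = 51 472 mm⁴.
Hole 4 (subtracted): ⌀32, A = 804.25 mm², x = 200 mm, Ī = 51 472 mm⁴.
By symmetry the centroid is at mid-width, x̄ = 125 mm.
Transfer each piece to the vertical centroidal axis using Ī + A·d² with d = x − 125:
  plate: d = 0 mm → contributes +78 125 000 mm⁴
  hole 1: d = -75 mm → contributes −4 575 365 mm⁴
  hole 2: d = -25 mm → contributes −554 127 mm⁴
  hole 3: d = 25 mm → contributes −554 127 mm⁴
  hole 4: d = 75 mm → contributes −4 575 365 mm⁴
Total I = 67 866 016 mm⁴.

Iy ≈ 6.79 × 10⁷ mm⁴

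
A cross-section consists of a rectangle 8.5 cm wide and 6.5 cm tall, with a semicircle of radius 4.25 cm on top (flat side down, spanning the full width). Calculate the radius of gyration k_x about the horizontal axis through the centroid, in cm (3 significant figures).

Break the section into simple shapes (no overlaps), measuring from the bottom-left corner of the bounding box.
Rectangular body: 8.5 × 6.5, A = 55.25 cm², y = 3.25 cm, Ī = 194.53 cm⁴.
Semicircular cap: semicircle r = 4.25, A = 28.373 cm², y = 8.3038 cm, Ī = 35.809 cm⁴.
Centroid: ȳ = ΣA·y / ΣA = 4.9647 cm.
Transfer each piece to the horizontal axis through the centroid using Ī + A·d² with d = y − 4.9647:
  rectangular body: d = -1.7147 cm → contributes +356.97 cm⁴
  semicircular cap: d = 3.3391 cm → contributes +352.14 cm⁴
Total I = 709.11 cm⁴.
Radius of gyration: k = √(I/A) = √(709.11 / 83.623) = 2.912 cm.

k_x ≈ 2.91 cm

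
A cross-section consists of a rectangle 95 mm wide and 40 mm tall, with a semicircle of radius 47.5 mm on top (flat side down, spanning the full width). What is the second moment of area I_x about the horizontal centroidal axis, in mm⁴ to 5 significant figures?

Split into non-overlapping primitives; take the origin at the lower-left of the bounding box.
Rectangular body: 95 × 40, A = 3 800 mm², y = 20 mm, Ī = 506666.7 mm⁴.
Semicircular cap: semicircle r = 47.5, A = 3544.109 mm², y = 60.15963 mm, Ī = 558735.8 mm⁴.
Centroid: ȳ = ΣA·y / ΣA = 39.38017 mm.
Transfer each piece to the horizontal centroidal axis using Ī + A·d² with d = y − 39.38017:
  rectangular body: d = -19.38017 mm → contributes +1 933 913 mm⁴
  semicircular cap: d = 20.77945 mm → contributes +2 089 032 mm⁴
Total I = 4 022 944 mm⁴.

I_x ≈ 4.0229 × 10⁶ mm⁴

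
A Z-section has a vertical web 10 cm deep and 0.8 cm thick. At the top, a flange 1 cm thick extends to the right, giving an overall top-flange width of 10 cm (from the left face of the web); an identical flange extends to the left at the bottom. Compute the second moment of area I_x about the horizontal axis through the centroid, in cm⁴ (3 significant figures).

I_x ≈ 441 cm⁴

Break the section into simple shapes (no overlaps), measuring from the bottom-left corner of the bounding box.
Web: 0.8 × 10, A = 8 cm², y = 5 cm, Ī = 66.667 cm⁴.
Top flange (beyond web): 9.2 × 1, A = 9.2 cm², y = 9.5 cm, Ī = 0.76667 cm⁴.
Bottom flange (beyond web): 9.2 × 1, A = 9.2 cm², y = 0.5 cm, Ī = 0.76667 cm⁴.
Centroid: ȳ = ΣA·y / ΣA = 5 cm.
Transfer each piece to the horizontal axis through the centroid using Ī + A·d² with d = y − 5:
  web: d = 0 cm → contributes +66.667 cm⁴
  top flange (beyond web): d = 4.5 cm → contributes +187.07 cm⁴
  bottom flange (beyond web): d = -4.5 cm → contributes +187.07 cm⁴
Total I = 440.8 cm⁴.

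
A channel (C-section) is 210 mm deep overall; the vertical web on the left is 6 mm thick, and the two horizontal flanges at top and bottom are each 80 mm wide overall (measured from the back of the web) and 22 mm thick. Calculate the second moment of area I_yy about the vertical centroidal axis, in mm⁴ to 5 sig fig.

Break the section into simple shapes (no overlaps), measuring from the bottom-left corner of the bounding box.
Web: 6 × 210, A = 1 260 mm², x = 3 mm, Ī = 3 780 mm⁴.
Top flange (beyond web): 74 × 22, A = 1 628 mm², x = 43 mm, Ī = 742910.7 mm⁴.
Bottom flange (beyond web): 74 × 22, A = 1 628 mm², x = 43 mm, Ī = 742910.7 mm⁴.
Centroid: x̄ = ΣA·x / ΣA = 31.83968 mm.
Transfer each piece to the vertical centroidal axis using Ī + A·d² with d = x − 31.83968:
  web: d = -28.83968 mm → contributes +1 051 756 mm⁴
  top flange (beyond web): d = 11.16032 mm → contributes +945682.5 mm⁴
  bottom flange (beyond web): d = 11.16032 mm → contributes +945682.5 mm⁴
Total I = 2 943 121 mm⁴.

I_yy ≈ 2.9431 × 10⁶ mm⁴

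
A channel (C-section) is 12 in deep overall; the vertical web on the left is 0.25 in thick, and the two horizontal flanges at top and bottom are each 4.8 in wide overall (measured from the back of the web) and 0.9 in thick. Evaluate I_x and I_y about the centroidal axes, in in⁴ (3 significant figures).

Decompose the section into non-overlapping parts with the origin at the bottom-left of its bounding rectangle.
Web: 0.25 × 12, A = 3 in², y = 6 in, Ī = 36 in⁴.
Top flange (beyond web): 4.55 × 0.9, A = 4.095 in², y = 11.55 in, Ī = 0.27641 in⁴.
Bottom flange (beyond web): 4.55 × 0.9, A = 4.095 in², y = 0.45 in, Ī = 0.27641 in⁴.
By symmetry the centroid is at mid-height, ȳ = 6 in.
Transfer each piece to the centroidal x-axis using Ī + A·d² with d = y − 6:
  web: d = 0 in → contributes +36 in⁴
  top flange (beyond web): d = 5.55 in → contributes +126.41 in⁴
  bottom flange (beyond web): d = -5.55 in → contributes +126.41 in⁴
Total I = 288.83 in⁴.
For the y-axis: x̄ = 1.8816 in.
Repeating about the centroidal y-axis gives I_y = 26.792 in⁴.

I_x ≈ 289 in⁴, I_y ≈ 26.8 in⁴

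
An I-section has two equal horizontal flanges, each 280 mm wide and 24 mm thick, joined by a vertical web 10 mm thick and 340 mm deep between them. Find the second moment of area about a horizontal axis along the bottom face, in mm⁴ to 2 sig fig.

I_base ≈ 1.1 × 10⁹ mm⁴

Split into non-overlapping primitives; take the origin at the lower-left of the bounding box.
Bottom flange: 280 × 24, A = 6 720 mm², y = 12 mm, Ī = 322 560 mm⁴.
Web: 10 × 340, A = 3 400 mm², y = 194 mm, Ī = 32 753 333 mm⁴.
Top flange: 280 × 24, A = 6 720 mm², y = 376 mm, Ī = 322 560 mm⁴.
Transfer each piece to a horizontal axis along the bottom face using Ī + A·d² with d = y − 0:
  bottom flange: d = 12 mm → contributes +1 290 240 mm⁴
  web: d = 194 mm → contributes +160 715 733 mm⁴
  top flange: d = 376 mm → contributes +950 369 280 mm⁴
Total I = 1 112 375 253 mm⁴.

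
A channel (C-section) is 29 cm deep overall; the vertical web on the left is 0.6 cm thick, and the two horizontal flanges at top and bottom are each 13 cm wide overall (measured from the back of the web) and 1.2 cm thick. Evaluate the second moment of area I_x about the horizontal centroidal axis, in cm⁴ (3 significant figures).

Break the section into simple shapes (no overlaps), measuring from the bottom-left corner of the bounding box.
Web: 0.6 × 29, A = 17.4 cm², y = 14.5 cm, Ī = 1219.5 cm⁴.
Top flange (beyond web): 12.4 × 1.2, A = 14.88 cm², y = 28.4 cm, Ī = 1.7856 cm⁴.
Bottom flange (beyond web): 12.4 × 1.2, A = 14.88 cm², y = 0.6 cm, Ī = 1.7856 cm⁴.
By symmetry the centroid is at mid-height, ȳ = 14.5 cm.
Transfer each piece to the horizontal centroidal axis using Ī + A·d² with d = y − 14.5:
  web: d = 0 cm → contributes +1219.5 cm⁴
  top flange (beyond web): d = 13.9 cm → contributes +2876.8 cm⁴
  bottom flange (beyond web): d = -13.9 cm → contributes +2876.8 cm⁴
Total I = 6 973 cm⁴.

I_x ≈ 6970 cm⁴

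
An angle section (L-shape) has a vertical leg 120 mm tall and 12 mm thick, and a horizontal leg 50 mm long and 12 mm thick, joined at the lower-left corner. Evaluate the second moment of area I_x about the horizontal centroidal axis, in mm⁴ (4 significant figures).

I_x ≈ 2.743 × 10⁶ mm⁴

Treat the section as a set of non-overlapping primitives; coordinates are from the bounding-box lower-left.
Vertical leg: 12 × 120, A = 1 440 mm², y = 60 mm, Ī = 1 728 000 mm⁴.
Horizontal leg (remainder): 38 × 12, A = 456 mm², y = 6 mm, Ī = 5 472 mm⁴.
Centroid: ȳ = ΣA·y / ΣA = 47.0127 mm.
Transfer each piece to the horizontal centroidal axis using Ī + A·d² with d = y − 47.0127:
  vertical leg: d = 12.9873 mm → contributes +1 970 886 mm⁴
  horizontal leg (remainder): d = -41.0127 mm → contributes +772 481 mm⁴
Total I = 2 743 368 mm⁴.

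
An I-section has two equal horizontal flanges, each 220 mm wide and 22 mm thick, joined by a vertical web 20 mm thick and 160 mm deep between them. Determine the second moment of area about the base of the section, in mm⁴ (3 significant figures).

Decompose the section into non-overlapping parts with the origin at the bottom-left of its bounding rectangle.
Bottom flange: 220 × 22, A = 4 840 mm², y = 11 mm, Ī = 195 213 mm⁴.
Web: 20 × 160, A = 3 200 mm², y = 102 mm, Ī = 6 826 667 mm⁴.
Top flange: 220 × 22, A = 4 840 mm², y = 193 mm, Ī = 195 213 mm⁴.
Transfer each piece to a horizontal axis along the bottom face using Ī + A·d² with d = y − 0:
  bottom flange: d = 11 mm → contributes +780 853 mm⁴
  web: d = 102 mm → contributes +40 119 467 mm⁴
  top flange: d = 193 mm → contributes +180 480 373 mm⁴
Total I = 221 380 693 mm⁴.

I_base ≈ 2.21 × 10⁸ mm⁴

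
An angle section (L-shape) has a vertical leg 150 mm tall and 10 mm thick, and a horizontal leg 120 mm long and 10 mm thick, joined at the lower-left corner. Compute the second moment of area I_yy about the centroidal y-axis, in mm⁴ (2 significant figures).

Decompose the section into non-overlapping parts with the origin at the bottom-left of its bounding rectangle.
Vertical leg: 10 × 150, A = 1 500 mm², x = 5 mm, Ī = 12 500 mm⁴.
Horizontal leg (remainder): 110 × 10, A = 1 100 mm², x = 65 mm, Ī = 1 109 167 mm⁴.
Centroid: x̄ = ΣA·x / ΣA = 30.38 mm.
Transfer each piece to the centroidal y-axis using Ī + A·d² with d = x − 30.38:
  vertical leg: d = -25.38 mm → contributes +979 068 mm⁴
  horizontal leg (remainder): d = 34.62 mm → contributes +2 427 214 mm⁴
Total I = 3 406 282 mm⁴.

I_yy ≈ 3.4 × 10⁶ mm⁴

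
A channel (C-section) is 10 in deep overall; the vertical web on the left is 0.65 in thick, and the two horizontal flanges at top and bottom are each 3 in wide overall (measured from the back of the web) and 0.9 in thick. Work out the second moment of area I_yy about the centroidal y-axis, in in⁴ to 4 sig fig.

Split into non-overlapping primitives; take the origin at the lower-left of the bounding box.
Web: 0.65 × 10, A = 6.5 in², x = 0.325 in, Ī = 0.228854 in⁴.
Top flange (beyond web): 2.35 × 0.9, A = 2.115 in², x = 1.825 in, Ī = 0.973341 in⁴.
Bottom flange (beyond web): 2.35 × 0.9, A = 2.115 in², x = 1.825 in, Ī = 0.973341 in⁴.
Centroid: x̄ = ΣA·x / ΣA = 0.916333 in.
Transfer each piece to the centroidal y-axis using Ī + A·d² with d = x − 0.916333:
  web: d = -0.591333 in → contributes +2.50174 in⁴
  top flange (beyond web): d = 0.908667 in → contributes +2.71965 in⁴
  bottom flange (beyond web): d = 0.908667 in → contributes +2.71965 in⁴
Total I = 7.94103 in⁴.

I_yy ≈ 7.941 in⁴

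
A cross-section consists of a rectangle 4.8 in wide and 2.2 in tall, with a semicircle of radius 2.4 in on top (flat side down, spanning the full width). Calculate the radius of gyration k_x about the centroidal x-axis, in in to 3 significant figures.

Break the section into simple shapes (no overlaps), measuring from the bottom-left corner of the bounding box.
Rectangular body: 4.8 × 2.2, A = 10.56 in², y = 1.1 in, Ī = 4.2592 in⁴.
Semicircular cap: semicircle r = 2.4, A = 9.0478 in², y = 3.2186 in, Ī = 3.6415 in⁴.
Centroid: ȳ = ΣA·y / ΣA = 2.0776 in.
Transfer each piece to the centroidal x-axis using Ī + A·d² with d = y − 2.0776:
  rectangular body: d = -0.9776 in → contributes +14.351 in⁴
  semicircular cap: d = 1.141 in → contributes +15.42 in⁴
Total I = 29.772 in⁴.
Radius of gyration: k = √(I/A) = √(29.772 / 19.608) = 1.2322 in.

k_x ≈ 1.23 in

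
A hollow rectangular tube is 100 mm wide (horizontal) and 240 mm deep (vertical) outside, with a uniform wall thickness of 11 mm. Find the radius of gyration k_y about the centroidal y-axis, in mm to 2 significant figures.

Decompose the section into non-overlapping parts with the origin at the bottom-left of its bounding rectangle.
Outer rectangle: 100 × 240, A = 24 000 mm², x = 50 mm, Ī = 20 000 000 mm⁴.
Inner void (subtracted): 78 × 218, A = 17 004 mm², x = 50 mm, Ī = 8 621 028 mm⁴.
By symmetry the centroid is at mid-width, x̄ = 50 mm.
All pieces are centred on the centroidal y-axis, so I = ΣĪ (holes subtracted) = 11 378 972 mm⁴.
Radius of gyration: k = √(I/A) = √(11 378 972 / 6 996) = 40.33 mm.

k_y ≈ 40 mm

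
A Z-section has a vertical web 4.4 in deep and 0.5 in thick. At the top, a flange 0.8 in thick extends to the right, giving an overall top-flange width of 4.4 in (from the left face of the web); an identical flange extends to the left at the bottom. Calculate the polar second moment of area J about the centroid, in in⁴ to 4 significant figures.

Decompose the section into non-overlapping parts with the origin at the bottom-left of its bounding rectangle.
Web: 0.5 × 4.4, A = 2.2 in², y = 2.2 in, Ī = 3.54933 in⁴.
Top flange (beyond web): 3.9 × 0.8, A = 3.12 in², y = 4 in, Ī = 0.1664 in⁴.
Bottom flange (beyond web): 3.9 × 0.8, A = 3.12 in², y = 0.4 in, Ī = 0.1664 in⁴.
Centroid: ȳ = ΣA·y / ΣA = 2.2 in.
Transfer each piece to the centroidal x-axis using Ī + A·d² with d = y − 2.2:
  web: d = 0 in → contributes +3.54933 in⁴
  top flange (beyond web): d = 1.8 in → contributes +10.2752 in⁴
  bottom flange (beyond web): d = -1.8 in → contributes +10.2752 in⁴
Total I = 24.0997 in⁴.
For the y-axis: x̄ = 4.15 in.
Repeating about the centroidal y-axis gives I_y = 38.1566 in⁴.
Polar second moment: J = I_x + I_y = 62.2564 in⁴.

J ≈ 62.26 in⁴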